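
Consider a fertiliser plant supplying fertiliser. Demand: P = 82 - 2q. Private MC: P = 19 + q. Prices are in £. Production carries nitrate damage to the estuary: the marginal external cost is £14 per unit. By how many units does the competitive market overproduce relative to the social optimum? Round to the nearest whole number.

5 units

Market equilibrium (private): 19 + q = 82 - 2q → q_m = 21.0000.
Social marginal cost = private MC + MEC = 33 + q.
Set SMC = demand: 33 + q = 82 - 2q → q* = 16.3333.
Gap = |21.0000 − 16.3333| = 4.6667.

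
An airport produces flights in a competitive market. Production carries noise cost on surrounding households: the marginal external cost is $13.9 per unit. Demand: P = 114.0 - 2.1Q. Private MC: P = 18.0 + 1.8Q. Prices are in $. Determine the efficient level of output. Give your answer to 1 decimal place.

Social marginal cost = private MC + MEC = 31.9 + 1.8Q.
Set SMC = demand: 31.9 + 1.8Q = 114.0 - 2.1Q → Q* = 21.0513.

Q* = 21.1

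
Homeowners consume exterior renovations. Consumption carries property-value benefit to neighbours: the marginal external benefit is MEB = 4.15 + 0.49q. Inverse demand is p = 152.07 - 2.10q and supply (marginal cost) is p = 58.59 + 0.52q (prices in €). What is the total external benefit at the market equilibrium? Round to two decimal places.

Market equilibrium (private): 58.59 + 0.52q = 152.07 - 2.10q → q_m = 35.6794.
Total external benefit = ∫₀^{q_m} (4.15 + 0.49q) dq = 4.15×35.6794 + ½×0.49×35.6794² = 459.9593.

€459.96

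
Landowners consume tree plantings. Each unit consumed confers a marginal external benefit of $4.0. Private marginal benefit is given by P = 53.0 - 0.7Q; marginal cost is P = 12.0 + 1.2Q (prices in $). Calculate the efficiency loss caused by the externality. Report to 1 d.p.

Market equilibrium (private): 12.0 + 1.2Q = 53.0 - 0.7Q → Q_m = 21.5789.
Social marginal benefit = demand + MEB = 57.0 - 0.7Q.
Set SMB = MC: 57.0 - 0.7Q = 12.0 + 1.2Q → Q* = 23.6842.
The welfare-loss triangle has base |Q_m − Q*| and height MEB(Q_m) (the vertical gap between SMB and MC is zero at Q* and MEB at Q_m).
DWL = ½ × 2.1053 × 4.0000 = 4.2106.

DWL = $4.2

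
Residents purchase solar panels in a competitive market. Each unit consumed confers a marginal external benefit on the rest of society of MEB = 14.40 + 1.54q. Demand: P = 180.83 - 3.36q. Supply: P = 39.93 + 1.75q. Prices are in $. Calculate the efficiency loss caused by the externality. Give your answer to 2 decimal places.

DWL = $452.86

Market equilibrium (private): 39.93 + 1.75q = 180.83 - 3.36q → q_m = 27.5734.
Social marginal benefit = demand + MEB = 195.23 - 1.82q.
Set SMB = MC: 195.23 - 1.82q = 39.93 + 1.75q → q* = 43.5014.
Height of the DWL triangle at q_m is SMB(q_m) − MC(q_m) = MEB(q_m) = 56.8630.
DWL = ½ × 15.9280 × 56.8630 = 452.8569.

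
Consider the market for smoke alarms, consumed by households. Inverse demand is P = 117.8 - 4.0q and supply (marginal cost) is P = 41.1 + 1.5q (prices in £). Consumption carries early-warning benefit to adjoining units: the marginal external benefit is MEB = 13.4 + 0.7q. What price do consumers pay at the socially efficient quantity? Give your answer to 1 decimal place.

P = £42.7

Social marginal benefit = demand + MEB = 131.2 - 3.3q.
Set SMB = MC: 131.2 - 3.3q = 41.1 + 1.5q → q* = 18.7708.
Consumer price on the demand curve at q*: 117.8 − 4.0×18.7708 = 42.7168.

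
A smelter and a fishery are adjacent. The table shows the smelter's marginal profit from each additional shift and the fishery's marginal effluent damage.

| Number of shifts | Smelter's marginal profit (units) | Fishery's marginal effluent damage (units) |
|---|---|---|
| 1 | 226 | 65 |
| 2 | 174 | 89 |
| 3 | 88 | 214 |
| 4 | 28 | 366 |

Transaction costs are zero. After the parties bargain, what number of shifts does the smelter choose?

2

Bargaining reaches the level where marginal profit last exceeds marginal effluent damage.
That holds through level 2 (174 ≥ 89) but not at 3 (88 < 214).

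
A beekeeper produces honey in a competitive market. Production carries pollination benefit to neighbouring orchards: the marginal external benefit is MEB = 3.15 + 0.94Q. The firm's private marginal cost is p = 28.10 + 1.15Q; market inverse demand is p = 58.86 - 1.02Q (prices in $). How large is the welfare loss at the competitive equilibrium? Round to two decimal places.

DWL = $110.33

Market equilibrium (private): 28.10 + 1.15Q = 58.86 - 1.02Q → Q_m = 14.1751.
Social marginal cost = private MC − MEB = 24.95 + 0.21Q.
Set SMC = demand: 24.95 + 0.21Q = 58.86 - 1.02Q → Q* = 27.5691.
The welfare-loss triangle has base |Q_m − Q*| and height MEB(Q_m) (the vertical gap between SMC and demand is zero at Q* and MEB at Q_m).
DWL = ½ × 13.3940 × 16.4746 = 110.3304.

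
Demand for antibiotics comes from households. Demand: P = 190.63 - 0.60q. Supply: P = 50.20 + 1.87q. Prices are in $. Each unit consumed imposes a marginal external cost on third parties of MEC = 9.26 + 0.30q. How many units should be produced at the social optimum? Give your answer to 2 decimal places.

q* = 47.35

Social marginal benefit = demand − MEC = 181.37 - 0.90q.
Set SMB = MC: 181.37 - 0.90q = 50.20 + 1.87q → q* = 47.3538.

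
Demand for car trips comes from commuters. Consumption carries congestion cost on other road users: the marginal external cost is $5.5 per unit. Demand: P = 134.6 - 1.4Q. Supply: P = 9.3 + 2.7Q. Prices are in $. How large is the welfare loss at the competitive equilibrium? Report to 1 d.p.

Market equilibrium (private): 9.3 + 2.7Q = 134.6 - 1.4Q → Q_m = 30.5610.
Social marginal benefit = demand − MEC = 129.1 - 1.4Q.
Set SMB = MC: 129.1 - 1.4Q = 9.3 + 2.7Q → Q* = 29.2195.
Height of the DWL triangle at Q_m is MC(Q_m) − SMB(Q_m) = MEC(Q_m) = 5.5000.
DWL = ½ × 1.3415 × 5.5000 = 3.6891.

DWL = $3.7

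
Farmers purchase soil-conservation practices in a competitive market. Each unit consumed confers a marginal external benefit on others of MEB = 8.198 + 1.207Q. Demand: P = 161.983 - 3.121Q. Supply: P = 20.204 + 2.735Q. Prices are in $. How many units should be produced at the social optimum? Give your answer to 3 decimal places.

Social marginal benefit = demand + MEB = 170.181 - 1.914Q.
Set SMB = MC: 170.181 - 1.914Q = 20.204 + 2.735Q → Q* = 32.2601.

Q* = 32.260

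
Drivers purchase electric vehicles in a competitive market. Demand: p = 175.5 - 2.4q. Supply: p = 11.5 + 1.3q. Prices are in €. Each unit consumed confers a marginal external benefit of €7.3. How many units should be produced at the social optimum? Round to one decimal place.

q* = 46.3

Social marginal benefit = demand + MEB = 182.8 - 2.4q.
Set SMB = MC: 182.8 - 2.4q = 11.5 + 1.3q → q* = 46.2973.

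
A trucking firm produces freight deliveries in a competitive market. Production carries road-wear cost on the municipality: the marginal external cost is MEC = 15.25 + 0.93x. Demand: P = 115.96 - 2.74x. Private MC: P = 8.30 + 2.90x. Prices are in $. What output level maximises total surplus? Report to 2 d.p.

x* = 14.07

Social marginal cost = private MC + MEC = 23.55 + 3.83x.
Set SMC = demand: 23.55 + 3.83x = 115.96 - 2.74x → x* = 14.0654.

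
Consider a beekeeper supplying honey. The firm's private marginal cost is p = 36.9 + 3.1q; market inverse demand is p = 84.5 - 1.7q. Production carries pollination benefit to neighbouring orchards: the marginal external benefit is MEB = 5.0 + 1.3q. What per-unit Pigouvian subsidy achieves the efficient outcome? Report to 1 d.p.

Social marginal cost = private MC − MEB = 31.9 + 1.8q.
Set SMC = demand: 31.9 + 1.8q = 84.5 - 1.7q → q* = 15.0286.
The Pigouvian subsidy equals MEB at q*: 5.0 + 1.3×15.0286 = 24.5372.

subsidy = 24.5 per unit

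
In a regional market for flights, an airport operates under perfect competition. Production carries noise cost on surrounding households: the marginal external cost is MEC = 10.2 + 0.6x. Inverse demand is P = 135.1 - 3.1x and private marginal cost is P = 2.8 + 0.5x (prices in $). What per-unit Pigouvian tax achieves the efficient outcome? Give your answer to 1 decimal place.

tax = $27.6 per unit

Social marginal cost = private MC + MEC = 13.0 + 1.1x.
Set SMC = demand: 13.0 + 1.1x = 135.1 - 3.1x → x* = 29.0714.
The Pigouvian tax equals MEC at x*: 10.2 + 0.6×29.0714 = 27.6428.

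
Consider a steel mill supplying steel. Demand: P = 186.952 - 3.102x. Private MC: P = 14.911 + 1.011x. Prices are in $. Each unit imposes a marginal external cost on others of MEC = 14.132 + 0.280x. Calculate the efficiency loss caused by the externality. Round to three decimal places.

DWL = $76.020

Market equilibrium (private): 14.911 + 1.011x = 186.952 - 3.102x → x_m = 41.8286.
Social marginal cost = private MC + MEC = 29.043 + 1.291x.
Set SMC = demand: 29.043 + 1.291x = 186.952 - 3.102x → x* = 35.9456.
Between x* and x_m the wedge SMC − demand runs linearly from 0 to MEC(x_m), so the loss is a triangle.
DWL = ½ × 5.8830 × 25.8440 = 76.0201.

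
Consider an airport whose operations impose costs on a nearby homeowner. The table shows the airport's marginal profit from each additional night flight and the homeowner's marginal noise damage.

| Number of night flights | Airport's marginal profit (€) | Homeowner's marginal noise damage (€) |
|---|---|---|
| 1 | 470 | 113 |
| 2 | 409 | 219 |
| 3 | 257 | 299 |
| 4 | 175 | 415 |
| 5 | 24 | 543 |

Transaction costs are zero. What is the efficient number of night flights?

Bargaining reaches the level where marginal profit last exceeds marginal noise damage.
That holds through level 2 (409 ≥ 219) but not at 3 (257 < 299).

2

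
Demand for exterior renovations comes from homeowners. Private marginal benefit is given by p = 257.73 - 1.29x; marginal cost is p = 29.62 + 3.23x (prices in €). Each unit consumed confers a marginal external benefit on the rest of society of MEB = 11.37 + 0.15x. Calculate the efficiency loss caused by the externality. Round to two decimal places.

DWL = €41.04

Market equilibrium (private): 29.62 + 3.23x = 257.73 - 1.29x → x_m = 50.4668.
Social marginal benefit = demand + MEB = 269.10 - 1.14x.
Set SMB = MC: 269.10 - 1.14x = 29.62 + 3.23x → x* = 54.8009.
Between x* and x_m the wedge SMB − MC runs linearly from 0 to MEB(x_m), so the loss is a triangle.
DWL = ½ × 4.3341 × 18.9400 = 41.0439.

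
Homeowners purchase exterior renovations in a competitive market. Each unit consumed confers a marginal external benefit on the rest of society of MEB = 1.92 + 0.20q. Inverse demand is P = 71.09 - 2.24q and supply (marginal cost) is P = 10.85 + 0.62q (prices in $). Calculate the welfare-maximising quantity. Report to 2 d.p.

q* = 23.37

Social marginal benefit = demand + MEB = 73.01 - 2.04q.
Set SMB = MC: 73.01 - 2.04q = 10.85 + 0.62q → q* = 23.3684.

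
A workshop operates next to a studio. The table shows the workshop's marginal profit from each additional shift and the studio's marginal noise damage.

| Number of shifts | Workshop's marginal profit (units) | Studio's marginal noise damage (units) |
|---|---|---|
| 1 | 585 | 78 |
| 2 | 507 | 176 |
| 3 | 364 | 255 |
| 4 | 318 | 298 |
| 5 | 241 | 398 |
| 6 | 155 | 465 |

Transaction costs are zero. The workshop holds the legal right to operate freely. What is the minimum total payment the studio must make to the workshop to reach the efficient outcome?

396

Left alone the workshop would choose level 6 (marginal profit stays positive).
Efficient level: k* = 4 (marginal profit ≥ marginal noise damage through 4).
The studio must at least cover the workshop's forgone profit from cutting 6→4: 241 + 155 = 396.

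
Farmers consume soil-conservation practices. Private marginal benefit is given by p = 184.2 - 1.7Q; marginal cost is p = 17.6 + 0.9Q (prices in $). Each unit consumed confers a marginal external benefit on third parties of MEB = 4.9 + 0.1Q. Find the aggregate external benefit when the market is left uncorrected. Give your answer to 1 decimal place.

$519.3

Market equilibrium (private): 17.6 + 0.9Q = 184.2 - 1.7Q → Q_m = 64.0769.
Total external benefit = ∫₀^{Q_m} (4.9 + 0.1Q) dQ = 4.9×64.0769 + ½×0.1×64.0769² = 519.2693.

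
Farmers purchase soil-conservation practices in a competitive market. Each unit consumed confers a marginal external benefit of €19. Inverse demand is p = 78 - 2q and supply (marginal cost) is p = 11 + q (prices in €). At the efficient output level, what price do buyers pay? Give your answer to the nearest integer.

Social marginal benefit = demand + MEB = 97 - 2q.
Set SMB = MC: 97 - 2q = 11 + q → q* = 28.6667.
Consumer price on the demand curve at q*: 78 − 2×28.6667 = 20.6666.

P = €21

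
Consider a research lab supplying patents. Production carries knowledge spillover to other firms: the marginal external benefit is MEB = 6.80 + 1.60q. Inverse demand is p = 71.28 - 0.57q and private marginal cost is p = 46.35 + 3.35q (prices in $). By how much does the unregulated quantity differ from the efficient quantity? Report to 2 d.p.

7.32 units

Market equilibrium (private): 46.35 + 3.35q = 71.28 - 0.57q → q_m = 6.3597.
Social marginal cost = private MC − MEB = 39.55 + 1.75q.
Set SMC = demand: 39.55 + 1.75q = 71.28 - 0.57q → q* = 13.6767.
Gap = |6.3597 − 13.6767| = 7.3170.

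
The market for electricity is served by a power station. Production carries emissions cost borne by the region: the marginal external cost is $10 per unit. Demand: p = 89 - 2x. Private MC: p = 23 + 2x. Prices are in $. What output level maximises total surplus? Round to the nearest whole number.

Social marginal cost = private MC + MEC = 33 + 2x.
Set SMC = demand: 33 + 2x = 89 - 2x → x* = 14.0000.

x* = 14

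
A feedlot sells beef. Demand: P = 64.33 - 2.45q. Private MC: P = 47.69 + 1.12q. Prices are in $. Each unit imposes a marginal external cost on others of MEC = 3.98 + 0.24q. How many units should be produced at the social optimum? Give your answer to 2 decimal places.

q* = 3.32

Social marginal cost = private MC + MEC = 51.67 + 1.36q.
Set SMC = demand: 51.67 + 1.36q = 64.33 - 2.45q → q* = 3.3228.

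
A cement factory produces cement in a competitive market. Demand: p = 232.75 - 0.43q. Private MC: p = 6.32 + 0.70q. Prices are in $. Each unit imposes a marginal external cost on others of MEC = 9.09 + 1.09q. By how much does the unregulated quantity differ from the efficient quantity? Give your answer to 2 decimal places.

102.48 units

Market equilibrium (private): 6.32 + 0.70q = 232.75 - 0.43q → q_m = 200.3805.
Social marginal cost = private MC + MEC = 15.41 + 1.79q.
Set SMC = demand: 15.41 + 1.79q = 232.75 - 0.43q → q* = 97.9009.
Gap = |200.3805 − 97.9009| = 102.4796.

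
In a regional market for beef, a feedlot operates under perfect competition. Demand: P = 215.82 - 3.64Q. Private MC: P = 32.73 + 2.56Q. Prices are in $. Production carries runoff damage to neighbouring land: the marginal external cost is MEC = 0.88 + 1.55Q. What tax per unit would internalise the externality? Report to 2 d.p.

tax = $37.32 per unit

Social marginal cost = private MC + MEC = 33.61 + 4.11Q.
Set SMC = demand: 33.61 + 4.11Q = 215.82 - 3.64Q → Q* = 23.5110.
The Pigouvian tax equals MEC at Q*: 0.88 + 1.55×23.5110 = 37.3221.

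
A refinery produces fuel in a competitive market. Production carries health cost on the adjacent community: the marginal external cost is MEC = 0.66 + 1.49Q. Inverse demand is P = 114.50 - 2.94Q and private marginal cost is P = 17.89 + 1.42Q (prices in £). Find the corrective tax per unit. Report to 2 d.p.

tax = £25.10 per unit

Social marginal cost = private MC + MEC = 18.55 + 2.91Q.
Set SMC = demand: 18.55 + 2.91Q = 114.50 - 2.94Q → Q* = 16.4017.
The Pigouvian tax equals MEC at Q*: 0.66 + 1.49×16.4017 = 25.0985.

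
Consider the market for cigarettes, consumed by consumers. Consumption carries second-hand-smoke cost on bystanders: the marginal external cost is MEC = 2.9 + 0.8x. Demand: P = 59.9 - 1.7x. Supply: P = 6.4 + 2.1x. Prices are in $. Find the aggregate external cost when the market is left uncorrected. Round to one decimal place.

Market equilibrium (private): 6.4 + 2.1x = 59.9 - 1.7x → x_m = 14.0789.
Total external cost = ∫₀^{x_m} (2.9 + 0.8x) dx = 2.9×14.0789 + ½×0.8×14.0789² = 120.1150.

$120.1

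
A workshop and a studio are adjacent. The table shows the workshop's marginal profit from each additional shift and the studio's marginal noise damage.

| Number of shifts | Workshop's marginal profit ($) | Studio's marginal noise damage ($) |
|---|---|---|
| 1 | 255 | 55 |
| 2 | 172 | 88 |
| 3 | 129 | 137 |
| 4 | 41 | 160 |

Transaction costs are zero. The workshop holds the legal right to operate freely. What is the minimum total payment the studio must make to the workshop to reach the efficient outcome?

Left alone the workshop would choose level 4 (marginal profit stays positive).
Efficient level: k* = 2 (marginal profit ≥ marginal noise damage through 2).
The studio must at least cover the workshop's forgone profit from cutting 4→2: 129 + 41 = 170.

$170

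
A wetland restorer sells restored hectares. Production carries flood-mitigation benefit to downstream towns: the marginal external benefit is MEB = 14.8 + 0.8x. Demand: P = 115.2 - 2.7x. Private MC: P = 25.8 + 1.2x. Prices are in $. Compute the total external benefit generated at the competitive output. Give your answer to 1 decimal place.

Market equilibrium (private): 25.8 + 1.2x = 115.2 - 2.7x → x_m = 22.9231.
Total external benefit = ∫₀^{x_m} (14.8 + 0.8x) dx = 14.8×22.9231 + ½×0.8×22.9231² = 549.4493.

$549.4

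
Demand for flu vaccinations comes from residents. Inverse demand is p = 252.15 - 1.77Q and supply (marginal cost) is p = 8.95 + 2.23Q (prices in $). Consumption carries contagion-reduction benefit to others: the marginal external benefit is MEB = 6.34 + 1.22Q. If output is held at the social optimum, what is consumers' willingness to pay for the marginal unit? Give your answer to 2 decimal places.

Social marginal benefit = demand + MEB = 258.49 - 0.55Q.
Set SMB = MC: 258.49 - 0.55Q = 8.95 + 2.23Q → Q* = 89.7626.
Consumer price on the demand curve at Q*: 252.15 − 1.77×89.7626 = 93.2702.

P = $93.27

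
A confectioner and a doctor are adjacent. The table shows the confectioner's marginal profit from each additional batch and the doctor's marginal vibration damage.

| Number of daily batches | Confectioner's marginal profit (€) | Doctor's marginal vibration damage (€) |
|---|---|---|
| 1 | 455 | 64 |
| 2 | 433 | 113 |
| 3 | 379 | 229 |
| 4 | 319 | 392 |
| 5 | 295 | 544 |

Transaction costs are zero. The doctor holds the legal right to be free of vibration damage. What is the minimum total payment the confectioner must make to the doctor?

€406

Efficient level: marginal profit ≥ marginal vibration damage through level 3, so k* = 3.
With the doctor holding the right, the confectioner must at least compensate total damage at k*: 64 + 113 + 229 = 406.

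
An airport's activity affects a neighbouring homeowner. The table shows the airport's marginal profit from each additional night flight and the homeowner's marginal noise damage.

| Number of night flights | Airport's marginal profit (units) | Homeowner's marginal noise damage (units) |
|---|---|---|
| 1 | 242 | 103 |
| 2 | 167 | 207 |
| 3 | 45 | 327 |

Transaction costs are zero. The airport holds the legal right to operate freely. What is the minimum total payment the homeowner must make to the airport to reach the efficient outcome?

Left alone the airport would choose level 3 (marginal profit stays positive).
Efficient level: k* = 1 (marginal profit ≥ marginal noise damage through 1).
The homeowner must at least cover the airport's forgone profit from cutting 3→1: 167 + 45 = 212.

212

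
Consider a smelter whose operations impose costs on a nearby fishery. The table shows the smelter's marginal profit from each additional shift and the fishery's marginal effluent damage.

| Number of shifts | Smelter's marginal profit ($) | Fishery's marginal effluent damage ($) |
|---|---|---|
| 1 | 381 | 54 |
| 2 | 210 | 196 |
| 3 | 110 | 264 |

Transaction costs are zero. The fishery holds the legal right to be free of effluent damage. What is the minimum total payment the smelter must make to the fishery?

$250

Efficient level: marginal profit ≥ marginal effluent damage through level 2, so k* = 2.
With the fishery holding the right, the smelter must at least compensate total damage at k*: 54 + 196 = 250.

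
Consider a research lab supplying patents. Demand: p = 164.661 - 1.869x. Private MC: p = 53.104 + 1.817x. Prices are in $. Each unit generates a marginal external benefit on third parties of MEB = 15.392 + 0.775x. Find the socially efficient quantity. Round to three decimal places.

x* = 43.610

Social marginal cost = private MC − MEB = 37.712 + 1.042x.
Set SMC = demand: 37.712 + 1.042x = 164.661 - 1.869x → x* = 43.6101.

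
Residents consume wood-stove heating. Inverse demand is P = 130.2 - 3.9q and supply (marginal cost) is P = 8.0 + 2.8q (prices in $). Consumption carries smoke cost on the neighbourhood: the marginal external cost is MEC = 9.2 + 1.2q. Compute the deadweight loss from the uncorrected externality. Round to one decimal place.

DWL = $61.2

Market equilibrium (private): 8.0 + 2.8q = 130.2 - 3.9q → q_m = 18.2388.
Social marginal benefit = demand − MEC = 121.0 - 5.1q.
Set SMB = MC: 121.0 - 5.1q = 8.0 + 2.8q → q* = 14.3038.
Height of the DWL triangle at q_m is MC(q_m) − SMB(q_m) = MEC(q_m) = 31.0866.
DWL = ½ × 3.9350 × 31.0866 = 61.1629.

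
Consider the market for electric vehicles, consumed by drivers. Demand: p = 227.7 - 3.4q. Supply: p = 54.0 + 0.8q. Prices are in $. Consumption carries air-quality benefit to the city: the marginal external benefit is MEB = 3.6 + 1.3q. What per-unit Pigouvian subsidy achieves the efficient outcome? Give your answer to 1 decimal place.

Social marginal benefit = demand + MEB = 231.3 - 2.1q.
Set SMB = MC: 231.3 - 2.1q = 54.0 + 0.8q → q* = 61.1379.
The Pigouvian subsidy equals MEB at q*: 3.6 + 1.3×61.1379 = 83.0793.

subsidy = $83.1 per unit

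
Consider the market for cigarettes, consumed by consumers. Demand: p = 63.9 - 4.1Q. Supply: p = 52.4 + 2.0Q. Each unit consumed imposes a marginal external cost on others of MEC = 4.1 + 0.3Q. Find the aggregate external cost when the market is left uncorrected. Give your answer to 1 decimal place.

8.3

Market equilibrium (private): 52.4 + 2.0Q = 63.9 - 4.1Q → Q_m = 1.8852.
Total external cost = ∫₀^{Q_m} (4.1 + 0.3Q) dQ = 4.1×1.8852 + ½×0.3×1.8852² = 8.2624.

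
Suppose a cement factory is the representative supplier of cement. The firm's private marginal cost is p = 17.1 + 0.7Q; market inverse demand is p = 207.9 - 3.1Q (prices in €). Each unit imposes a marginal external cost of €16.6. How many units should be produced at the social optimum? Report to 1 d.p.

Social marginal cost = private MC + MEC = 33.7 + 0.7Q.
Set SMC = demand: 33.7 + 0.7Q = 207.9 - 3.1Q → Q* = 45.8421.

Q* = 45.8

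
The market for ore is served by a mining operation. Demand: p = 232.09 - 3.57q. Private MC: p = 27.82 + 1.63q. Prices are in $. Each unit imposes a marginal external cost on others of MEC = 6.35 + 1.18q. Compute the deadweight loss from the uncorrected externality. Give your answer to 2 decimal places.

Market equilibrium (private): 27.82 + 1.63q = 232.09 - 3.57q → q_m = 39.2827.
Social marginal cost = private MC + MEC = 34.17 + 2.81q.
Set SMC = demand: 34.17 + 2.81q = 232.09 - 3.57q → q* = 31.0219.
The welfare-loss triangle has base |q_m − q*| and height MEC(q_m) (the vertical gap between SMC and demand is zero at q* and MEC at q_m).
DWL = ½ × 8.2608 × 52.7036 = 217.6869.

DWL = $217.69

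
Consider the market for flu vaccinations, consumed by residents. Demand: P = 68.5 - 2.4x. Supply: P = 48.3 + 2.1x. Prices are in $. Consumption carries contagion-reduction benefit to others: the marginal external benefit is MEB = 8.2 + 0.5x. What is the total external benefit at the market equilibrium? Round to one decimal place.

$41.8

Market equilibrium (private): 48.3 + 2.1x = 68.5 - 2.4x → x_m = 4.4889.
Total external benefit = ∫₀^{x_m} (8.2 + 0.5x) dx = 8.2×4.4889 + ½×0.5×4.4889² = 41.8465.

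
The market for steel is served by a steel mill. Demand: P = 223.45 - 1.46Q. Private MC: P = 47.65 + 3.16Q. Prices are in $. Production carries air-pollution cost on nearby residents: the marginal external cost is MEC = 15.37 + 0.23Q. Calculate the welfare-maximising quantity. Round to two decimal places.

Q* = 33.08

Social marginal cost = private MC + MEC = 63.02 + 3.39Q.
Set SMC = demand: 63.02 + 3.39Q = 223.45 - 1.46Q → Q* = 33.0784.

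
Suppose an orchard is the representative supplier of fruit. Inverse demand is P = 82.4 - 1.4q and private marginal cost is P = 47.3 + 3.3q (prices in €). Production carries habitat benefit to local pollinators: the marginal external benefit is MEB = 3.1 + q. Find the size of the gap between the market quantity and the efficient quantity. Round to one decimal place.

2.9 units

Market equilibrium (private): 47.3 + 3.3q = 82.4 - 1.4q → q_m = 7.4681.
Social marginal cost = private MC − MEB = 44.2 + 2.3q.
Set SMC = demand: 44.2 + 2.3q = 82.4 - 1.4q → q* = 10.3243.
Gap = |7.4681 − 10.3243| = 2.8562.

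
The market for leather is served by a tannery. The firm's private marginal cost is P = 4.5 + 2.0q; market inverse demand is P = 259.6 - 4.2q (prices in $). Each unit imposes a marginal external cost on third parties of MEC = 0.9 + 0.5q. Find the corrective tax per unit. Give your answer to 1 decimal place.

Social marginal cost = private MC + MEC = 5.4 + 2.5q.
Set SMC = demand: 5.4 + 2.5q = 259.6 - 4.2q → q* = 37.9403.
The Pigouvian tax equals MEC at q*: 0.9 + 0.5×37.9403 = 19.8702.

tax = $19.9 per unit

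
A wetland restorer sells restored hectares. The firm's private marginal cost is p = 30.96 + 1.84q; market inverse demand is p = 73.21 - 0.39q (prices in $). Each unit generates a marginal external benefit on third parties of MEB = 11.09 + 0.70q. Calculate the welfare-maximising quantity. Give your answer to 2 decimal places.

Social marginal cost = private MC − MEB = 19.87 + 1.14q.
Set SMC = demand: 19.87 + 1.14q = 73.21 - 0.39q → q* = 34.8627.

q* = 34.86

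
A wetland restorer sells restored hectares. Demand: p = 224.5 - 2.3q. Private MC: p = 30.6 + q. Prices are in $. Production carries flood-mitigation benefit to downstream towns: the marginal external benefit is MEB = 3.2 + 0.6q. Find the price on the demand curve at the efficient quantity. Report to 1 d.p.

Social marginal cost = private MC − MEB = 27.4 + 0.4q.
Set SMC = demand: 27.4 + 0.4q = 224.5 - 2.3q → q* = 73.0000.
Consumer price on the demand curve at q*: 224.5 − 2.3×73.0000 = 56.6000.

P = $56.6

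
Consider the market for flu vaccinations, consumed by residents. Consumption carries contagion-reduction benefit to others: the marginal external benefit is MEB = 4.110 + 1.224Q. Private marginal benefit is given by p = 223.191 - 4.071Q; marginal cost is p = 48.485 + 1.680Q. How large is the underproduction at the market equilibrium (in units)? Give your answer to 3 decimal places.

9.122 units

Market equilibrium (private): 48.485 + 1.680Q = 223.191 - 4.071Q → Q_m = 30.3784.
Social marginal benefit = demand + MEB = 227.301 - 2.847Q.
Set SMB = MC: 227.301 - 2.847Q = 48.485 + 1.680Q → Q* = 39.4999.
Gap = |30.3784 − 39.4999| = 9.1215.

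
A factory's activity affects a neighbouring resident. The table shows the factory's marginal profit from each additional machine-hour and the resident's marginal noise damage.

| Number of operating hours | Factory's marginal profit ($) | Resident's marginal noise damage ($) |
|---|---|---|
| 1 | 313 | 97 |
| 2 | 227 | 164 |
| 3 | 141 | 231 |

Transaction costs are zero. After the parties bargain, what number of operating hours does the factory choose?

Bargaining reaches the level where marginal profit last exceeds marginal noise damage.
That holds through level 2 (227 ≥ 164) but not at 3 (141 < 231).

2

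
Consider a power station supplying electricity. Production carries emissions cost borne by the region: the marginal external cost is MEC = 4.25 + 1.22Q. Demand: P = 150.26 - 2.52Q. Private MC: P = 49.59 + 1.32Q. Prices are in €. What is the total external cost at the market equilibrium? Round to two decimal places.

Market equilibrium (private): 49.59 + 1.32Q = 150.26 - 2.52Q → Q_m = 26.2161.
Total external cost = ∫₀^{Q_m} (4.25 + 1.22Q) dQ = 4.25×26.2161 + ½×1.22×26.2161² = 530.6616.

€530.66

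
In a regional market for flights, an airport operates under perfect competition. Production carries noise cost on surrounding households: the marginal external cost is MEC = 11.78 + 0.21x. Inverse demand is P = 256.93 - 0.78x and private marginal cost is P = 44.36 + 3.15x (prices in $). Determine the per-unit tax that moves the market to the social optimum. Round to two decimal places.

tax = $21.97 per unit

Social marginal cost = private MC + MEC = 56.14 + 3.36x.
Set SMC = demand: 56.14 + 3.36x = 256.93 - 0.78x → x* = 48.5000.
The Pigouvian tax equals MEC at x*: 11.78 + 0.21×48.5000 = 21.9650.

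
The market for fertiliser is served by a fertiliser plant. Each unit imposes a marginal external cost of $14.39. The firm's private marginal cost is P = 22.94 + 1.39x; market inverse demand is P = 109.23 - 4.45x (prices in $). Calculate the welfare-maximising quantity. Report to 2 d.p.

Social marginal cost = private MC + MEC = 37.33 + 1.39x.
Set SMC = demand: 37.33 + 1.39x = 109.23 - 4.45x → x* = 12.3116.

x* = 12.31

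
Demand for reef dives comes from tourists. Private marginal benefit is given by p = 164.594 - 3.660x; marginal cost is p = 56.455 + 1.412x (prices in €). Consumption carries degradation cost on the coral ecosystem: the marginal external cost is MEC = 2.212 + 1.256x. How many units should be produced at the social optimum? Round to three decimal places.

Social marginal benefit = demand − MEC = 162.382 - 4.916x.
Set SMB = MC: 162.382 - 4.916x = 56.455 + 1.412x → x* = 16.7394.

x* = 16.739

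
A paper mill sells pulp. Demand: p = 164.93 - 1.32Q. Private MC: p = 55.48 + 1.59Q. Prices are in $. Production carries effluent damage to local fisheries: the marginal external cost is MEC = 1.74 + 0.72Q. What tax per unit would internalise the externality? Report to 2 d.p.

Social marginal cost = private MC + MEC = 57.22 + 2.31Q.
Set SMC = demand: 57.22 + 2.31Q = 164.93 - 1.32Q → Q* = 29.6722.
The Pigouvian tax equals MEC at Q*: 1.74 + 0.72×29.6722 = 23.1040.

tax = $23.10 per unit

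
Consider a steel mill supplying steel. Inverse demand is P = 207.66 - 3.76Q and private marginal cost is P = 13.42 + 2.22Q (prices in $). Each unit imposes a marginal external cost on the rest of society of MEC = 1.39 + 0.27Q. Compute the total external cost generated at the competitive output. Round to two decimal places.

$187.58

Market equilibrium (private): 13.42 + 2.22Q = 207.66 - 3.76Q → Q_m = 32.4816.
Total external cost = ∫₀^{Q_m} (1.39 + 0.27Q) dQ = 1.39×32.4816 + ½×0.27×32.4816² = 187.5818.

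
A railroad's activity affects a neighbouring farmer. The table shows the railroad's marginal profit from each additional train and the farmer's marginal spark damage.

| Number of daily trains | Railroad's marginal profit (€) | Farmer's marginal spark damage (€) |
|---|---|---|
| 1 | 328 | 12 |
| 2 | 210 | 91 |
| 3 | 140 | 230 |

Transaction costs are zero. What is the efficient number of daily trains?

Bargaining reaches the level where marginal profit last exceeds marginal spark damage.
That holds through level 2 (210 ≥ 91) but not at 3 (140 < 230).

2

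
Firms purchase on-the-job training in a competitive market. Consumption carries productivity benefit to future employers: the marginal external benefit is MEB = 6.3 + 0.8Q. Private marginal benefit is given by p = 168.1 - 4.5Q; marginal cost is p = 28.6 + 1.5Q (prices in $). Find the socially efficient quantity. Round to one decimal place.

Social marginal benefit = demand + MEB = 174.4 - 3.7Q.
Set SMB = MC: 174.4 - 3.7Q = 28.6 + 1.5Q → Q* = 28.0385.

Q* = 28.0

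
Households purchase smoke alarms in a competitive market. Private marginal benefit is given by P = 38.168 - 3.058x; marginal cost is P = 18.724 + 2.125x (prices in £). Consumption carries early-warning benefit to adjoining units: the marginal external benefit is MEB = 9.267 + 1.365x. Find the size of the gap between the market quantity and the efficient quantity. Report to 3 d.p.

3.768 units

Market equilibrium (private): 18.724 + 2.125x = 38.168 - 3.058x → x_m = 3.7515.
Social marginal benefit = demand + MEB = 47.435 - 1.693x.
Set SMB = MC: 47.435 - 1.693x = 18.724 + 2.125x → x* = 7.5199.
Gap = |3.7515 − 7.5199| = 3.7684.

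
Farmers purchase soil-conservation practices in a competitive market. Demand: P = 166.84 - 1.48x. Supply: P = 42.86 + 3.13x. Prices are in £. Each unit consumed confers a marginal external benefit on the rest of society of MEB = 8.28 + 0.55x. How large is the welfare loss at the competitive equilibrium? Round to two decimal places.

DWL = £65.55

Market equilibrium (private): 42.86 + 3.13x = 166.84 - 1.48x → x_m = 26.8937.
Social marginal benefit = demand + MEB = 175.12 - 0.93x.
Set SMB = MC: 175.12 - 0.93x = 42.86 + 3.13x → x* = 32.5764.
The loss is the area between SMB and MC from x* to x_m; with linear curves that's a triangle of height MEB(x_m).
DWL = ½ × 5.6827 × 23.0715 = 65.5542.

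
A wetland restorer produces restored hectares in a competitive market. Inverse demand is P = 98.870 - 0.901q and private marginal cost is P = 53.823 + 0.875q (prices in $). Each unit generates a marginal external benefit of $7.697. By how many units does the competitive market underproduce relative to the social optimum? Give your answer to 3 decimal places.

Market equilibrium (private): 53.823 + 0.875q = 98.870 - 0.901q → q_m = 25.3643.
Social marginal cost = private MC − MEB = 46.126 + 0.875q.
Set SMC = demand: 46.126 + 0.875q = 98.870 - 0.901q → q* = 29.6982.
Gap = |25.3643 − 29.6982| = 4.3339.

4.334 units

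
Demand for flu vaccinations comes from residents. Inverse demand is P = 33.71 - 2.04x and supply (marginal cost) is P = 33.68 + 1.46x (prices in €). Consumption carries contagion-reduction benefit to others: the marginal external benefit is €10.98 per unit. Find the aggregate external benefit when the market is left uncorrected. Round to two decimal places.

€0.09

Market equilibrium (private): 33.68 + 1.46x = 33.71 - 2.04x → x_m = 0.0086.
Total external benefit = MEB × x_m = 10.98 × 0.0086 = 0.0944.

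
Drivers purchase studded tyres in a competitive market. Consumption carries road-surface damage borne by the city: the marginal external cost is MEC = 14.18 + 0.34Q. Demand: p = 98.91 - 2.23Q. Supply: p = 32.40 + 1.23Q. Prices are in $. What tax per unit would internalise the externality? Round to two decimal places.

Social marginal benefit = demand − MEC = 84.73 - 2.57Q.
Set SMB = MC: 84.73 - 2.57Q = 32.40 + 1.23Q → Q* = 13.7711.
The Pigouvian tax equals MEC at Q*: 14.18 + 0.34×13.7711 = 18.8622.

tax = $18.86 per unit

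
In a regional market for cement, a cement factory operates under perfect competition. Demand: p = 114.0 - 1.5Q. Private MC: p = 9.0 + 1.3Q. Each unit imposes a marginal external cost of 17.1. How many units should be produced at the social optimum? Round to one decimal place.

Social marginal cost = private MC + MEC = 26.1 + 1.3Q.
Set SMC = demand: 26.1 + 1.3Q = 114.0 - 1.5Q → Q* = 31.3929.

Q* = 31.4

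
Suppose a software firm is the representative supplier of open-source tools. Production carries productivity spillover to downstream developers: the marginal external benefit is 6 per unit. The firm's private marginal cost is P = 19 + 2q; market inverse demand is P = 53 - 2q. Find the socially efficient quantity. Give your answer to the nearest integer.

q* = 10

Social marginal cost = private MC − MEB = 13 + 2q.
Set SMC = demand: 13 + 2q = 53 - 2q → q* = 10.0000.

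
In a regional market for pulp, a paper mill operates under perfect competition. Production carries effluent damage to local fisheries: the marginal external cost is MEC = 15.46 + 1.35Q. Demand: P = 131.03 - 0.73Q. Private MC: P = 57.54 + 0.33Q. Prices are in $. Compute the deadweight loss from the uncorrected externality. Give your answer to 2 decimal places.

DWL = $2467.46

Market equilibrium (private): 57.54 + 0.33Q = 131.03 - 0.73Q → Q_m = 69.3302.
Social marginal cost = private MC + MEC = 73.00 + 1.68Q.
Set SMC = demand: 73.00 + 1.68Q = 131.03 - 0.73Q → Q* = 24.0788.
Between Q* and Q_m the wedge SMC − demand runs linearly from 0 to MEC(Q_m), so the loss is a triangle.
DWL = ½ × 45.2514 × 109.0558 = 2467.4638.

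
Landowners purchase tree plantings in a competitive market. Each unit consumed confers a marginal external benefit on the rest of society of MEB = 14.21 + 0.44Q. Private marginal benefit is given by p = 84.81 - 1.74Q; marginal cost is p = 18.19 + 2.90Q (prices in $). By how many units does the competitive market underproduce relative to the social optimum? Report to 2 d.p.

Market equilibrium (private): 18.19 + 2.90Q = 84.81 - 1.74Q → Q_m = 14.3578.
Social marginal benefit = demand + MEB = 99.02 - 1.30Q.
Set SMB = MC: 99.02 - 1.30Q = 18.19 + 2.90Q → Q* = 19.2452.
Gap = |14.3578 − 19.2452| = 4.8874.

4.89 units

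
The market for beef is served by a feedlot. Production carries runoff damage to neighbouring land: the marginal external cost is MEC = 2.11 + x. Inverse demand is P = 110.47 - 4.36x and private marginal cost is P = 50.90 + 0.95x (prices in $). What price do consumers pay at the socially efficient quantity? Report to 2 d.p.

Social marginal cost = private MC + MEC = 53.01 + 1.95x.
Set SMC = demand: 53.01 + 1.95x = 110.47 - 4.36x → x* = 9.1062.
Consumer price on the demand curve at x*: 110.47 − 4.36×9.1062 = 70.7670.

P = $70.77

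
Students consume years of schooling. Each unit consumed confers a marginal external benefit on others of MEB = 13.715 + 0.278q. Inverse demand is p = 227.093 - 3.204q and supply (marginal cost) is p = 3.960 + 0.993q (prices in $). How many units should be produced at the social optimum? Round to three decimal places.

q* = 60.436

Social marginal benefit = demand + MEB = 240.808 - 2.926q.
Set SMB = MC: 240.808 - 2.926q = 3.960 + 0.993q → q* = 60.4358.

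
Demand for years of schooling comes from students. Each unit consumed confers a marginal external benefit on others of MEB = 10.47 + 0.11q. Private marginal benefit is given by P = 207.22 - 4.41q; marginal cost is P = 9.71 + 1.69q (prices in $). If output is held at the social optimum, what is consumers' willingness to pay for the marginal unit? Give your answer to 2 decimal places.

P = $54.10

Social marginal benefit = demand + MEB = 217.69 - 4.30q.
Set SMB = MC: 217.69 - 4.30q = 9.71 + 1.69q → q* = 34.7212.
Consumer price on the demand curve at q*: 207.22 − 4.41×34.7212 = 54.0995.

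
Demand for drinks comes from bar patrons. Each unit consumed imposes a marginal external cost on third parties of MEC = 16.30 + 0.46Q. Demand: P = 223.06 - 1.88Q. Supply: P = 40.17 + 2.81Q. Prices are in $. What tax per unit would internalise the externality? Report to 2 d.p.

Social marginal benefit = demand − MEC = 206.76 - 2.34Q.
Set SMB = MC: 206.76 - 2.34Q = 40.17 + 2.81Q → Q* = 32.3476.
The Pigouvian tax equals MEC at Q*: 16.30 + 0.46×32.3476 = 31.1799.

tax = $31.18 per unit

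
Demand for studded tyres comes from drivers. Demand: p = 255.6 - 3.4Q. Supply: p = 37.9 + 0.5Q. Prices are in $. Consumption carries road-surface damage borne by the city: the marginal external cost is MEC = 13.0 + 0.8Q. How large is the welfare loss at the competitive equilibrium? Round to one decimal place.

Market equilibrium (private): 37.9 + 0.5Q = 255.6 - 3.4Q → Q_m = 55.8205.
Social marginal benefit = demand − MEC = 242.6 - 4.2Q.
Set SMB = MC: 242.6 - 4.2Q = 37.9 + 0.5Q → Q* = 43.5532.
Height of the DWL triangle at Q_m is MC(Q_m) − SMB(Q_m) = MEC(Q_m) = 57.6564.
DWL = ½ × 12.2673 × 57.6564 = 353.6442.

DWL = $353.6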